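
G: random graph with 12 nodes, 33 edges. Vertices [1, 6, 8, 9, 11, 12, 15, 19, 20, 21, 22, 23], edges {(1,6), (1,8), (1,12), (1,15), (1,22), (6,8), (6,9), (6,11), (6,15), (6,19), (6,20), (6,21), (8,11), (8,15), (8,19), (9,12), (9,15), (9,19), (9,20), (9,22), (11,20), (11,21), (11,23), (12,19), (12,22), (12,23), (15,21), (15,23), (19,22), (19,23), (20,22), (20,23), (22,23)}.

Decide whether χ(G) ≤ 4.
A valid 4-coloring: color 1: [6, 22]; color 2: [1, 9, 21, 23]; color 3: [11, 15, 19]; color 4: [8, 12, 20].
(χ(G) = 4 ≤ 4.)

Yes, G is 4-colorable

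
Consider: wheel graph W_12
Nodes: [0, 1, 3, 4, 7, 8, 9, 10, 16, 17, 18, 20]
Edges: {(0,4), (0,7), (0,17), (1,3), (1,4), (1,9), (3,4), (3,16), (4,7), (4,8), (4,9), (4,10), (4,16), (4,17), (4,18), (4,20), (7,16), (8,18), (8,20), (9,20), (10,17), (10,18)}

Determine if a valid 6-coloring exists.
A valid 6-coloring: color 1: [4]; color 2: [1, 7, 17, 18, 20]; color 3: [0, 8, 9, 10, 16]; color 4: [3].
(χ(G) = 4 ≤ 6.)

Yes, G is 6-colorable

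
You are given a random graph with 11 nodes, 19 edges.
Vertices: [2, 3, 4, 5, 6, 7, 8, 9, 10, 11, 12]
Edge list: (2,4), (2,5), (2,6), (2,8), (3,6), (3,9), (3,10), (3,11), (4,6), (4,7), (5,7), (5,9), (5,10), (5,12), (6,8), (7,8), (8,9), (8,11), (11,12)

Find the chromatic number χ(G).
χ(G) = 3

Clique number ω(G) = 3 (lower bound: χ ≥ ω).
The clique on [2, 4, 6] has size 3, forcing χ ≥ 3, and the coloring below uses 3 colors, so χ(G) = 3.
A valid 3-coloring: color 1: [3, 4, 5, 8]; color 2: [2, 7, 9, 10, 12]; color 3: [6, 11].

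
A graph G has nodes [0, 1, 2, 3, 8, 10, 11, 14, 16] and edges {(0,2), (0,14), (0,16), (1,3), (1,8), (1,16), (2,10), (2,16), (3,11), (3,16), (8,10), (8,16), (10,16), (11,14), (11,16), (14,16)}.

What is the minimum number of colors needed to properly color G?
Clique number ω(G) = 3 (lower bound: χ ≥ ω).
The clique on [0, 2, 16] has size 3, forcing χ ≥ 3, and the coloring below uses 3 colors, so χ(G) = 3.
A valid 3-coloring: color 1: [16]; color 2: [0, 1, 10, 11]; color 3: [2, 3, 8, 14].

χ(G) = 3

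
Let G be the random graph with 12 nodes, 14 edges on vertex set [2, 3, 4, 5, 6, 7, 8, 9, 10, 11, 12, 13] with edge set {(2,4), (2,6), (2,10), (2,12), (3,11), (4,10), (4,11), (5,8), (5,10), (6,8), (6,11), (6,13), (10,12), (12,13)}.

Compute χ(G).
χ(G) = 3

Clique number ω(G) = 3 (lower bound: χ ≥ ω).
The clique on [2, 10, 12] has size 3, forcing χ ≥ 3, and the coloring below uses 3 colors, so χ(G) = 3.
A valid 3-coloring: color 1: [2, 5, 7, 9, 11, 13]; color 2: [3, 6, 10]; color 3: [4, 8, 12].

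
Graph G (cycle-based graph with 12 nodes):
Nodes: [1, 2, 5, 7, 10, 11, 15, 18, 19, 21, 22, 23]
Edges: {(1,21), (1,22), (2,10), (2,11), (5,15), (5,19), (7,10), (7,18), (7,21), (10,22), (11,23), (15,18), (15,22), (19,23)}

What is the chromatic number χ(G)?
Clique number ω(G) = 2 (lower bound: χ ≥ ω).
Odd cycle [21, 1, 22, 10, 7] needs 3 colors (χ ≥ 3).
The coloring below uses 3 colors, so χ(G) = 3.
A valid 3-coloring: color 1: [10, 11, 15, 19, 21]; color 2: [2, 5, 7, 22, 23]; color 3: [1, 18].

χ(G) = 3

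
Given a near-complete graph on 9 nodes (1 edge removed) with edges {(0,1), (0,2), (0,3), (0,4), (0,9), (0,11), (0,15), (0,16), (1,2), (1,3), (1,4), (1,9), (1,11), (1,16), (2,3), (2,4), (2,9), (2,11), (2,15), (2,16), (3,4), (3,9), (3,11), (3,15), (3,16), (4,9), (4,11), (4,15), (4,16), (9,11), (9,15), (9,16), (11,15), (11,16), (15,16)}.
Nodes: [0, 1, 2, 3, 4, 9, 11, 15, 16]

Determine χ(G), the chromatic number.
χ(G) = 8

Clique number ω(G) = 8 (lower bound: χ ≥ ω).
The clique on [0, 1, 2, 3, 4, 9, 11, 16] has size 8, forcing χ ≥ 8, and the coloring below uses 8 colors, so χ(G) = 8.
A valid 8-coloring: color 1: [0]; color 2: [2]; color 3: [4]; color 4: [16]; color 5: [9]; color 6: [11]; color 7: [3]; color 8: [1, 15].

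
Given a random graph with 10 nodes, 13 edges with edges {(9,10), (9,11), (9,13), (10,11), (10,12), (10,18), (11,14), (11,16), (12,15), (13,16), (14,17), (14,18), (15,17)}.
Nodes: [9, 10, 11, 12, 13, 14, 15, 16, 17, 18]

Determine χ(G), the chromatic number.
χ(G) = 3

Clique number ω(G) = 3 (lower bound: χ ≥ ω).
The clique on [9, 10, 11] has size 3, forcing χ ≥ 3, and the coloring below uses 3 colors, so χ(G) = 3.
A valid 3-coloring: color 1: [11, 12, 13, 17, 18]; color 2: [10, 14, 15, 16]; color 3: [9].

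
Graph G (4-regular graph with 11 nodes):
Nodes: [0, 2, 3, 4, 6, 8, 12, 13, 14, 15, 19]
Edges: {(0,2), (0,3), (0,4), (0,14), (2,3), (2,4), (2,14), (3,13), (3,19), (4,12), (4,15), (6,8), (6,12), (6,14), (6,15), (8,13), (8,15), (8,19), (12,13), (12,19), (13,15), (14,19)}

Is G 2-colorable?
The clique on vertices [0, 2, 3] has size 3 > 2, so it alone needs 3 colors.

No, G is not 2-colorable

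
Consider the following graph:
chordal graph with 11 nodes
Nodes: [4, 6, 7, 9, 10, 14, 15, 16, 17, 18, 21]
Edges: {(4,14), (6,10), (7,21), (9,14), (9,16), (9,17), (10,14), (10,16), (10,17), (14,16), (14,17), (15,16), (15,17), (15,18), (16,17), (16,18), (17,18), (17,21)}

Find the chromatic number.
χ(G) = 4

Clique number ω(G) = 4 (lower bound: χ ≥ ω).
The clique on [15, 16, 17, 18] has size 4, forcing χ ≥ 4, and the coloring below uses 4 colors, so χ(G) = 4.
A valid 4-coloring: color 1: [4, 6, 7, 17]; color 2: [16, 21]; color 3: [14, 18]; color 4: [9, 10, 15].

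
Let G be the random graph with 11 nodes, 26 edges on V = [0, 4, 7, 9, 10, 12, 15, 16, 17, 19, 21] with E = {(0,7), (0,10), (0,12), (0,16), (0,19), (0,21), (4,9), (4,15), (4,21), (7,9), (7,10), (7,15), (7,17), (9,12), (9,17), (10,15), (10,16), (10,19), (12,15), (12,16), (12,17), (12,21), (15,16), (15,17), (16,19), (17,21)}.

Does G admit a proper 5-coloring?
A valid 5-coloring: color 1: [0, 9, 15]; color 2: [4, 10, 12]; color 3: [16, 17]; color 4: [7, 19, 21].
(χ(G) = 4 ≤ 5.)

Yes, G is 5-colorable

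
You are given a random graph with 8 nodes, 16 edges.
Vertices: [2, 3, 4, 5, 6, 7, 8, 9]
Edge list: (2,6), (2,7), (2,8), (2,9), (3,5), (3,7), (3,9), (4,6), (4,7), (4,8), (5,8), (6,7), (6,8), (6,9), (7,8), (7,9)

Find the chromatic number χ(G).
Clique number ω(G) = 4 (lower bound: χ ≥ ω).
The clique on [2, 6, 7, 8] has size 4, forcing χ ≥ 4, and the coloring below uses 4 colors, so χ(G) = 4.
A valid 4-coloring: color 1: [5, 7]; color 2: [3, 6]; color 3: [8, 9]; color 4: [2, 4].

χ(G) = 4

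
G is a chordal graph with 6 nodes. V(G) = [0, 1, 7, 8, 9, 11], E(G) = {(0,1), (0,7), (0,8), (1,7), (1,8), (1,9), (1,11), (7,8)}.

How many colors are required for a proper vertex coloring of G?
Clique number ω(G) = 4 (lower bound: χ ≥ ω).
The clique on [0, 1, 7, 8] has size 4, forcing χ ≥ 4, and the coloring below uses 4 colors, so χ(G) = 4.
A valid 4-coloring: color 1: [1]; color 2: [8, 9, 11]; color 3: [0]; color 4: [7].

χ(G) = 4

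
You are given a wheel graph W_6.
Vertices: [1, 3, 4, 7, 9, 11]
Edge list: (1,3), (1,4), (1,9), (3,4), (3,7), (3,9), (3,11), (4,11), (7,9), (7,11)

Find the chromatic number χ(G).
Clique number ω(G) = 3 (lower bound: χ ≥ ω).
Odd cycle [1, 4, 11, 7, 9] needs 3 colors (χ ≥ 3).
Vertex 3 is adjacent to every vertex of [1, 4, 7, 9, 11], which already need 3 colors among themselves, so 3 needs a new color (χ ≥ 4).
The coloring below uses 4 colors, so χ(G) = 4.
A valid 4-coloring: color 1: [3]; color 2: [1, 7]; color 3: [4, 9]; color 4: [11].

χ(G) = 4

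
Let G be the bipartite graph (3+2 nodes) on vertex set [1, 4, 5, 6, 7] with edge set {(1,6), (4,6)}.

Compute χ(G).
Clique number ω(G) = 2 (lower bound: χ ≥ ω).
The graph is bipartite (no odd cycle), so 2 colors suffice: χ(G) = 2.
A valid 2-coloring: color 1: [5, 6, 7]; color 2: [1, 4].

χ(G) = 2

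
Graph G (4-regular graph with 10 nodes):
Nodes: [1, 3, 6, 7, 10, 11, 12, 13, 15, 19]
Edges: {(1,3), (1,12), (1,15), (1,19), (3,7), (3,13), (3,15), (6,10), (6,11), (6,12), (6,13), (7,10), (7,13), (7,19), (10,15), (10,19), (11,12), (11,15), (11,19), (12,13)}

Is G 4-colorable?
Yes, G is 4-colorable

A valid 4-coloring: color 1: [1, 6, 7]; color 2: [13, 15, 19]; color 3: [3, 10, 12]; color 4: [11].
(χ(G) = 3 ≤ 4.)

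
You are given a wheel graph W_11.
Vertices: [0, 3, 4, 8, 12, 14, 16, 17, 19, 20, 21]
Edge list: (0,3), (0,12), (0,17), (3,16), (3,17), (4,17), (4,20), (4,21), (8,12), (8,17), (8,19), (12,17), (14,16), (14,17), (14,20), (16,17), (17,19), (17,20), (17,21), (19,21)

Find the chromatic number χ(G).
Clique number ω(G) = 3 (lower bound: χ ≥ ω).
The clique on [0, 3, 17] has size 3, forcing χ ≥ 3, and the coloring below uses 3 colors, so χ(G) = 3.
A valid 3-coloring: color 1: [17]; color 2: [0, 8, 16, 20, 21]; color 3: [3, 4, 12, 14, 19].

χ(G) = 3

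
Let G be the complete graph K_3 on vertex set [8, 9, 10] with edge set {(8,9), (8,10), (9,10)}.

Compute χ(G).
χ(G) = 3

Clique number ω(G) = 3 (lower bound: χ ≥ ω).
The clique on [8, 9, 10] has size 3, forcing χ ≥ 3, and the coloring below uses 3 colors, so χ(G) = 3.
A valid 3-coloring: color 1: [8]; color 2: [10]; color 3: [9].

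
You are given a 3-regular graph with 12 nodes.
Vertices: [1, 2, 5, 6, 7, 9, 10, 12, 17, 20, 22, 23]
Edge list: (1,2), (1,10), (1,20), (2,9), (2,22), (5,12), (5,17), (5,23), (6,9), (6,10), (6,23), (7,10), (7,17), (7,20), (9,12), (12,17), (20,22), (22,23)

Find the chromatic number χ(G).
Clique number ω(G) = 3 (lower bound: χ ≥ ω).
The clique on [5, 12, 17] has size 3, forcing χ ≥ 3, and the coloring below uses 3 colors, so χ(G) = 3.
A valid 3-coloring: color 1: [1, 5, 6, 7, 22]; color 2: [9, 10, 17, 20, 23]; color 3: [2, 12].

χ(G) = 3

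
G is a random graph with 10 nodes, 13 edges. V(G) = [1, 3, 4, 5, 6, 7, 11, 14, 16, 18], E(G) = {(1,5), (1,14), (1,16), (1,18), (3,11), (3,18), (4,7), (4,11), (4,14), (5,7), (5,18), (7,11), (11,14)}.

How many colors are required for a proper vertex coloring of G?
Clique number ω(G) = 3 (lower bound: χ ≥ ω).
The clique on [1, 5, 18] has size 3, forcing χ ≥ 3, and the coloring below uses 3 colors, so χ(G) = 3.
A valid 3-coloring: color 1: [1, 6, 11]; color 2: [7, 14, 16, 18]; color 3: [3, 4, 5].

χ(G) = 3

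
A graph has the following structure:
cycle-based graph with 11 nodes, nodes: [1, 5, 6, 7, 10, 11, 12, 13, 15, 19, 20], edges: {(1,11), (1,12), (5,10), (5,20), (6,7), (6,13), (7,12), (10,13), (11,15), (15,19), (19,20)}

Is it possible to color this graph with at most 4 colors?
Yes, G is 4-colorable

A valid 4-coloring: color 1: [6, 10, 11, 12, 20]; color 2: [1, 5, 7, 13, 15]; color 3: [19].
(χ(G) = 3 ≤ 4.)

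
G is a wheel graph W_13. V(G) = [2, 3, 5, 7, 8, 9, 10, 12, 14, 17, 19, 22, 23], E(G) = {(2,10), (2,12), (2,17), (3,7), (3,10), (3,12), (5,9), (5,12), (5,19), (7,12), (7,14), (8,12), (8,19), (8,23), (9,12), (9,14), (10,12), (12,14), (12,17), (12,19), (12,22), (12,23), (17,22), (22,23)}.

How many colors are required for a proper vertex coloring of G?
χ(G) = 3

Clique number ω(G) = 3 (lower bound: χ ≥ ω).
The clique on [2, 12, 17] has size 3, forcing χ ≥ 3, and the coloring below uses 3 colors, so χ(G) = 3.
A valid 3-coloring: color 1: [12]; color 2: [2, 3, 5, 8, 14, 22]; color 3: [7, 9, 10, 17, 19, 23].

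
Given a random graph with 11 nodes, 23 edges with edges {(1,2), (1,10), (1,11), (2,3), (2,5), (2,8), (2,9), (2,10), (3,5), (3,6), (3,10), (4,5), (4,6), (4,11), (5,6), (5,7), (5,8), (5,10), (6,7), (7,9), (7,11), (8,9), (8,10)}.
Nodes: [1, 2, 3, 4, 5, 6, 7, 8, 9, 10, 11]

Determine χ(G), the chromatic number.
Clique number ω(G) = 4 (lower bound: χ ≥ ω).
The clique on [2, 5, 8, 10] has size 4, forcing χ ≥ 4, and the coloring below uses 4 colors, so χ(G) = 4.
A valid 4-coloring: color 1: [1, 5, 9]; color 2: [2, 6, 11]; color 3: [4, 7, 10]; color 4: [3, 8].

χ(G) = 4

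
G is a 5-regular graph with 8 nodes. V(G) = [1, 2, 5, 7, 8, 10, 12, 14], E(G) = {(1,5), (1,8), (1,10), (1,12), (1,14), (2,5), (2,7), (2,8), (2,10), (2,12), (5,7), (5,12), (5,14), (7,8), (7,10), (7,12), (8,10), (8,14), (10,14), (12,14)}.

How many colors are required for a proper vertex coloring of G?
Clique number ω(G) = 4 (lower bound: χ ≥ ω).
The clique on [1, 8, 10, 14] has size 4, forcing χ ≥ 4, and the coloring below uses 4 colors, so χ(G) = 4.
A valid 4-coloring: color 1: [8, 12]; color 2: [7, 14]; color 3: [1, 2]; color 4: [5, 10].

χ(G) = 4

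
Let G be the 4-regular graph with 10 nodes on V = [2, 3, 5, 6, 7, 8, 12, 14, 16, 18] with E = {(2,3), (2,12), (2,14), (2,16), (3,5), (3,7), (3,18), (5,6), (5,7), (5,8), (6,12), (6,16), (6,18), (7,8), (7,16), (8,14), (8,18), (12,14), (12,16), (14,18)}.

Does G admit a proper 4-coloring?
Yes, G is 4-colorable

A valid 4-coloring: color 1: [5, 12, 18]; color 2: [3, 14, 16]; color 3: [2, 6, 8]; color 4: [7].
(χ(G) = 4 ≤ 4.)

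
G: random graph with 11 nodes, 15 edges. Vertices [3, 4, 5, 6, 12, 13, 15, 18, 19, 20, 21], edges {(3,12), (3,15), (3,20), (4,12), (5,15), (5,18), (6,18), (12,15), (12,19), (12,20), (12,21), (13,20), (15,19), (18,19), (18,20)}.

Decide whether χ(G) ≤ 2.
No, G is not 2-colorable

The clique on vertices [12, 15, 19] has size 3 > 2, so it alone needs 3 colors.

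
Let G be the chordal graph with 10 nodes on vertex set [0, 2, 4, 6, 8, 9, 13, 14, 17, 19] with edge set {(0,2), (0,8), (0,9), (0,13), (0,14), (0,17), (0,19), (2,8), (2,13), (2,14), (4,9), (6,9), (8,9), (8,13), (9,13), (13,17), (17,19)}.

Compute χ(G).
χ(G) = 4

Clique number ω(G) = 4 (lower bound: χ ≥ ω).
The clique on [0, 8, 9, 13] has size 4, forcing χ ≥ 4, and the coloring below uses 4 colors, so χ(G) = 4.
A valid 4-coloring: color 1: [0, 4, 6]; color 2: [2, 9, 17]; color 3: [13, 14, 19]; color 4: [8].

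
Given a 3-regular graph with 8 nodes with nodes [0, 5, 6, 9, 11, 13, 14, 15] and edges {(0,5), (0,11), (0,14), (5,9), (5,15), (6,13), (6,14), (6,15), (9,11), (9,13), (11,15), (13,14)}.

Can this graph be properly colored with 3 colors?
A valid 3-coloring: color 1: [9, 14, 15]; color 2: [5, 6, 11]; color 3: [0, 13].
(χ(G) = 3 ≤ 3.)

Yes, G is 3-colorable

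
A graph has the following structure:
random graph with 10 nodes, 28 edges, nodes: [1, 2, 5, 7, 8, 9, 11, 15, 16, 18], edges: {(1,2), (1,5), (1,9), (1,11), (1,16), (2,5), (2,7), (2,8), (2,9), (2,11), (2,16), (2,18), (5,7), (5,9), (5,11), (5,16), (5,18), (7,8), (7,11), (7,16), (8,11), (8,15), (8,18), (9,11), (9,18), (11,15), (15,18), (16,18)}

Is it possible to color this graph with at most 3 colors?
The clique on vertices [1, 2, 5, 9, 11] has size 5 > 3, so it alone needs 5 colors.

No, G is not 3-colorable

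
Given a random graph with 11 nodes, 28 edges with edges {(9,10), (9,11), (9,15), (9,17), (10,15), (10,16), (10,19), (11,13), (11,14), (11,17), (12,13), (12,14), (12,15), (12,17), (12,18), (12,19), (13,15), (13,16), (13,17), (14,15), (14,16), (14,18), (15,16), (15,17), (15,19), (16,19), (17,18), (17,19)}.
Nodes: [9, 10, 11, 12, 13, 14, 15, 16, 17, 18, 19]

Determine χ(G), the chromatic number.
Clique number ω(G) = 4 (lower bound: χ ≥ ω).
The clique on [10, 15, 16, 19] has size 4, forcing χ ≥ 4, and the coloring below uses 4 colors, so χ(G) = 4.
A valid 4-coloring: color 1: [11, 15, 18]; color 2: [10, 14, 17]; color 3: [9, 12, 16]; color 4: [13, 19].

χ(G) = 4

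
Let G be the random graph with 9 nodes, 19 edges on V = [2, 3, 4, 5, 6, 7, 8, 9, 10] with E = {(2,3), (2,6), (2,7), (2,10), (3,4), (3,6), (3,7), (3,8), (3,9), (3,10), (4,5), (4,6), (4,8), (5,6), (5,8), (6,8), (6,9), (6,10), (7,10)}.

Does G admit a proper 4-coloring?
A valid 4-coloring: color 1: [3, 5]; color 2: [6, 7]; color 3: [2, 4, 9]; color 4: [8, 10].
(χ(G) = 4 ≤ 4.)

Yes, G is 4-colorable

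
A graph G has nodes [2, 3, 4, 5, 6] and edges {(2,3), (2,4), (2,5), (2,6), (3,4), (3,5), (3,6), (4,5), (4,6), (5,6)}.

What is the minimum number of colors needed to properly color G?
χ(G) = 5

Clique number ω(G) = 5 (lower bound: χ ≥ ω).
The clique on [2, 3, 4, 5, 6] has size 5, forcing χ ≥ 5, and the coloring below uses 5 colors, so χ(G) = 5.
A valid 5-coloring: color 1: [5]; color 2: [4]; color 3: [2]; color 4: [6]; color 5: [3].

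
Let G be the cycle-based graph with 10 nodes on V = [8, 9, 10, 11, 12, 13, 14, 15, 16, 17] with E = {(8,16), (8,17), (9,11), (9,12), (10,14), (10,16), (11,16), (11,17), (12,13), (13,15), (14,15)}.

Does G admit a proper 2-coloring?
Yes, G is 2-colorable

A valid 2-coloring: color 1: [8, 10, 11, 12, 15]; color 2: [9, 13, 14, 16, 17].
(χ(G) = 2 ≤ 2.)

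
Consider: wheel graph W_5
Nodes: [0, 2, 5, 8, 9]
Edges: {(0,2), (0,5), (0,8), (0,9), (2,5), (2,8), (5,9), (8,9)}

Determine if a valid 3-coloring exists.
Yes, G is 3-colorable

A valid 3-coloring: color 1: [0]; color 2: [5, 8]; color 3: [2, 9].
(χ(G) = 3 ≤ 3.)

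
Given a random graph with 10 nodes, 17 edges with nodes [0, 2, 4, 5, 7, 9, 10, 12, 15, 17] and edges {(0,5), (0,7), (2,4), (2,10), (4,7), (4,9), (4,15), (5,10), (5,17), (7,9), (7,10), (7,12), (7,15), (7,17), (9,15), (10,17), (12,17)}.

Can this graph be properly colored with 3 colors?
The clique on vertices [4, 7, 9, 15] has size 4 > 3, so it alone needs 4 colors.

No, G is not 3-colorable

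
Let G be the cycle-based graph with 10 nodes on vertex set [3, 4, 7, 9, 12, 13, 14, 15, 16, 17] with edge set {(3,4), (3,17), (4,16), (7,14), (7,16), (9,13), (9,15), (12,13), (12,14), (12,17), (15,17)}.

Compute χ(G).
χ(G) = 3

Clique number ω(G) = 2 (lower bound: χ ≥ ω).
Odd cycle [14, 7, 16, 4, 3, 17, 12] needs 3 colors (χ ≥ 3).
The coloring below uses 3 colors, so χ(G) = 3.
A valid 3-coloring: color 1: [4, 7, 12, 15]; color 2: [9, 14, 16, 17]; color 3: [3, 13].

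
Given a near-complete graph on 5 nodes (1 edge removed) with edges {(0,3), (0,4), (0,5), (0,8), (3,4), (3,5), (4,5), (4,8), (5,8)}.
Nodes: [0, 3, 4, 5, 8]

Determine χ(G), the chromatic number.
Clique number ω(G) = 4 (lower bound: χ ≥ ω).
The clique on [0, 4, 5, 8] has size 4, forcing χ ≥ 4, and the coloring below uses 4 colors, so χ(G) = 4.
A valid 4-coloring: color 1: [4]; color 2: [0]; color 3: [5]; color 4: [3, 8].

χ(G) = 4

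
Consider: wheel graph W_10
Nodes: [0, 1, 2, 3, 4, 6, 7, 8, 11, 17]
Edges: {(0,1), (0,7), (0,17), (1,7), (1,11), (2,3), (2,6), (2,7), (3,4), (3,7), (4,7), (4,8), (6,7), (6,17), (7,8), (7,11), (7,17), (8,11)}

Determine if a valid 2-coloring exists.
The clique on vertices [0, 1, 7] has size 3 > 2, so it alone needs 3 colors.

No, G is not 2-colorable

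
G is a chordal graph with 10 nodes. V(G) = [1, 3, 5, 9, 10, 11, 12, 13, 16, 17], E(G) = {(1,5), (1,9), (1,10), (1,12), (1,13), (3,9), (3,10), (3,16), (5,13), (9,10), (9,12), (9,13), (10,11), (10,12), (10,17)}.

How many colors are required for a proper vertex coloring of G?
χ(G) = 4

Clique number ω(G) = 4 (lower bound: χ ≥ ω).
The clique on [1, 9, 10, 12] has size 4, forcing χ ≥ 4, and the coloring below uses 4 colors, so χ(G) = 4.
A valid 4-coloring: color 1: [10, 13, 16]; color 2: [5, 9, 11, 17]; color 3: [1, 3]; color 4: [12].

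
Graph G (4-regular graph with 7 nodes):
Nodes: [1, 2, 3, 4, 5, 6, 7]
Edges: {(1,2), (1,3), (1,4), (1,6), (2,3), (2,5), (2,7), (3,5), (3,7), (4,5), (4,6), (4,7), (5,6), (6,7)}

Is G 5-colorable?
A valid 5-coloring: color 1: [1, 5, 7]; color 2: [3, 6]; color 3: [2, 4].
(χ(G) = 3 ≤ 5.)

Yes, G is 5-colorable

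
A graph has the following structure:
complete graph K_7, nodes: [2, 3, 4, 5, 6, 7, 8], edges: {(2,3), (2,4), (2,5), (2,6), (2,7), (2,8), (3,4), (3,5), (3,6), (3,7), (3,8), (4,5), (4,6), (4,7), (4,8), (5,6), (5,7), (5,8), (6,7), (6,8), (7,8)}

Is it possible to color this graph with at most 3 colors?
The clique on vertices [2, 3, 4, 5, 6, 7, 8] has size 7 > 3, so it alone needs 7 colors.

No, G is not 3-colorable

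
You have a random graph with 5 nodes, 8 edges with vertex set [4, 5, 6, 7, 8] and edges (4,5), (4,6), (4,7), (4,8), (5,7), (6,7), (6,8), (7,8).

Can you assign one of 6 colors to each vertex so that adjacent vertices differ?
A valid 6-coloring: color 1: [7]; color 2: [4]; color 3: [5, 8]; color 4: [6].
(χ(G) = 4 ≤ 6.)

Yes, G is 6-colorable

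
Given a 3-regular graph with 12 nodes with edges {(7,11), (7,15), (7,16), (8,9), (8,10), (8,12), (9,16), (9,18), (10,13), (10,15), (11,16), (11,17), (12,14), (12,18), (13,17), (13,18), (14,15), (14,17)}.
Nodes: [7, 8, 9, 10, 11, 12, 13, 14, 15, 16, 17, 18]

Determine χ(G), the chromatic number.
χ(G) = 3

Clique number ω(G) = 3 (lower bound: χ ≥ ω).
The clique on [7, 11, 16] has size 3, forcing χ ≥ 3, and the coloring below uses 3 colors, so χ(G) = 3.
A valid 3-coloring: color 1: [7, 9, 10, 12, 17]; color 2: [8, 11, 13, 15]; color 3: [14, 16, 18].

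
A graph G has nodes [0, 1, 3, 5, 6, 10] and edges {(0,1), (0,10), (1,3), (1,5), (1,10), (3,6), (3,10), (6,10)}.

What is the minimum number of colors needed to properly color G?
Clique number ω(G) = 3 (lower bound: χ ≥ ω).
The clique on [0, 1, 10] has size 3, forcing χ ≥ 3, and the coloring below uses 3 colors, so χ(G) = 3.
A valid 3-coloring: color 1: [1, 6]; color 2: [5, 10]; color 3: [0, 3].

χ(G) = 3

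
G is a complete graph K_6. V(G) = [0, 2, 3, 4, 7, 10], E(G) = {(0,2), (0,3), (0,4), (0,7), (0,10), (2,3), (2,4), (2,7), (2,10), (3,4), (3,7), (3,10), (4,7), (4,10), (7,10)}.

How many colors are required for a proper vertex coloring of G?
Clique number ω(G) = 6 (lower bound: χ ≥ ω).
The clique on [0, 2, 3, 4, 7, 10] has size 6, forcing χ ≥ 6, and the coloring below uses 6 colors, so χ(G) = 6.
A valid 6-coloring: color 1: [0]; color 2: [2]; color 3: [4]; color 4: [7]; color 5: [3]; color 6: [10].

χ(G) = 6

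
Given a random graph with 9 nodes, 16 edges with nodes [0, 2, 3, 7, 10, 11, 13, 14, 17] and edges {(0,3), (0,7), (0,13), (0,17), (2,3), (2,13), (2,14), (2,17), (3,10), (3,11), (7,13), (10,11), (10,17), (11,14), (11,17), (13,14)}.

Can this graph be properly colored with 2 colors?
The clique on vertices [0, 7, 13] has size 3 > 2, so it alone needs 3 colors.

No, G is not 2-colorable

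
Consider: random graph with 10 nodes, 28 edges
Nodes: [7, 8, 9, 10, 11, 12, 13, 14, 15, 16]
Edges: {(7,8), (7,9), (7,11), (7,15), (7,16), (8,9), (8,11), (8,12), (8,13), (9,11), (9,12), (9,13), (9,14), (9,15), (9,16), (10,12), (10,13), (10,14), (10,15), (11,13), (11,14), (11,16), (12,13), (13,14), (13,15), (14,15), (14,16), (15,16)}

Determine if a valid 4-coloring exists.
Odd cycle [14, 13, 8, 7, 16] needs 3 colors (χ ≥ 3).
Vertex 11 is adjacent to every vertex of [7, 8, 13, 14, 16], which already need 3 colors among themselves, so 11 needs a new color (χ ≥ 4).
Vertex 9 is adjacent to every vertex of [7, 8, 11, 13, 14, 16], which already need 4 colors among themselves, so 9 needs a new color (χ ≥ 5).
Hence χ(G) ≥ 5 > 4, so no proper 4-coloring exists.

No, G is not 4-colorable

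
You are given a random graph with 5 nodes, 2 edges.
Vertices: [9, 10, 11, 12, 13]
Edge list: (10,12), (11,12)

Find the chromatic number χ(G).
Clique number ω(G) = 2 (lower bound: χ ≥ ω).
The graph is bipartite (no odd cycle), so 2 colors suffice: χ(G) = 2.
A valid 2-coloring: color 1: [9, 12, 13]; color 2: [10, 11].

χ(G) = 2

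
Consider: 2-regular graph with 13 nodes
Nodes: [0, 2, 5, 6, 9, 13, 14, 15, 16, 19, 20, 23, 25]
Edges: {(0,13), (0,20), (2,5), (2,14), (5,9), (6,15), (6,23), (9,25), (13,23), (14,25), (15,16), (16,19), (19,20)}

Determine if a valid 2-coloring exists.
Odd cycle [2, 14, 25, 9, 5] needs 3 colors (χ ≥ 3).
Hence χ(G) ≥ 3 > 2, so no proper 2-coloring exists.

No, G is not 2-colorable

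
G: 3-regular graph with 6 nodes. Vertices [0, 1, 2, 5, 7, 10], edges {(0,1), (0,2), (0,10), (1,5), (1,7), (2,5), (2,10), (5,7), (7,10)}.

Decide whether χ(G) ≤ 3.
A valid 3-coloring: color 1: [1, 10]; color 2: [2, 7]; color 3: [0, 5].
(χ(G) = 3 ≤ 3.)

Yes, G is 3-colorable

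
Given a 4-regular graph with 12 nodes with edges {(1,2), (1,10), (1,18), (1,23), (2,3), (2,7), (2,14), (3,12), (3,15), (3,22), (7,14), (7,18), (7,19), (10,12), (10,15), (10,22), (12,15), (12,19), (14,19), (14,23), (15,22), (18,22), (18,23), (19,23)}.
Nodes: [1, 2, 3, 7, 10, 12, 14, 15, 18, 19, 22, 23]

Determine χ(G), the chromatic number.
Clique number ω(G) = 3 (lower bound: χ ≥ ω).
The clique on [1, 18, 23] has size 3, forcing χ ≥ 3, and the coloring below uses 3 colors, so χ(G) = 3.
A valid 3-coloring: color 1: [3, 7, 10, 23]; color 2: [1, 12, 14, 22]; color 3: [2, 15, 18, 19].

χ(G) = 3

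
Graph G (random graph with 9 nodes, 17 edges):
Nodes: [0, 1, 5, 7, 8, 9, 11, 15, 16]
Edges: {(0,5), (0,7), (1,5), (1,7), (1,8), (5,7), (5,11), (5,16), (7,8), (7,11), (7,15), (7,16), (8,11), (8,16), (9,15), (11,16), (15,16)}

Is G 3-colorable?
No, G is not 3-colorable

The clique on vertices [7, 8, 11, 16] has size 4 > 3, so it alone needs 4 colors.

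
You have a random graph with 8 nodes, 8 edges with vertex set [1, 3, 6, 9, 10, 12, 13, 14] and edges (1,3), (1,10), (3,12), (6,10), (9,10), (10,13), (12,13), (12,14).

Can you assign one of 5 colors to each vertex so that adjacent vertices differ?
Yes, G is 5-colorable

A valid 5-coloring: color 1: [10, 12]; color 2: [1, 6, 9, 13, 14]; color 3: [3].
(χ(G) = 3 ≤ 5.)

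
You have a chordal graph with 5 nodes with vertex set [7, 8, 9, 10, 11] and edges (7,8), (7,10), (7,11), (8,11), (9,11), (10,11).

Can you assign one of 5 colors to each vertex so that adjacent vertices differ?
A valid 5-coloring: color 1: [11]; color 2: [7, 9]; color 3: [8, 10].
(χ(G) = 3 ≤ 5.)

Yes, G is 5-colorable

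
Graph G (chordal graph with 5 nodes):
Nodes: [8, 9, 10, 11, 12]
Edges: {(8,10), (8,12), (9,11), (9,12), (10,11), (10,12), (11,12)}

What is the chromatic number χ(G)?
Clique number ω(G) = 3 (lower bound: χ ≥ ω).
The clique on [9, 11, 12] has size 3, forcing χ ≥ 3, and the coloring below uses 3 colors, so χ(G) = 3.
A valid 3-coloring: color 1: [12]; color 2: [8, 11]; color 3: [9, 10].

χ(G) = 3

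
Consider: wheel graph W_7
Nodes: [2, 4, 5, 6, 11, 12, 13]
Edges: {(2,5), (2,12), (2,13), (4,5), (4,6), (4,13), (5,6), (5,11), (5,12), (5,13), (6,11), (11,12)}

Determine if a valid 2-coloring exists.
The clique on vertices [2, 5, 12] has size 3 > 2, so it alone needs 3 colors.

No, G is not 2-colorable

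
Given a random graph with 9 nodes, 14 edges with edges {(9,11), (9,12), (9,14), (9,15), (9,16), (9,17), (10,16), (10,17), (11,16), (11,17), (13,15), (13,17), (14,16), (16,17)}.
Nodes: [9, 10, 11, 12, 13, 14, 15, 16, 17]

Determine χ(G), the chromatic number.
Clique number ω(G) = 4 (lower bound: χ ≥ ω).
The clique on [9, 11, 16, 17] has size 4, forcing χ ≥ 4, and the coloring below uses 4 colors, so χ(G) = 4.
A valid 4-coloring: color 1: [9, 10, 13]; color 2: [12, 15, 16]; color 3: [14, 17]; color 4: [11].

χ(G) = 4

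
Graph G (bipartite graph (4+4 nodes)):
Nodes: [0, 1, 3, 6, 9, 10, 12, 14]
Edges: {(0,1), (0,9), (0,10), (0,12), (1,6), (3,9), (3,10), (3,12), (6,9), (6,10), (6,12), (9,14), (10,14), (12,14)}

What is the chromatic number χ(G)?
Clique number ω(G) = 2 (lower bound: χ ≥ ω).
The graph is bipartite (no odd cycle), so 2 colors suffice: χ(G) = 2.
A valid 2-coloring: color 1: [1, 9, 10, 12]; color 2: [0, 3, 6, 14].

χ(G) = 2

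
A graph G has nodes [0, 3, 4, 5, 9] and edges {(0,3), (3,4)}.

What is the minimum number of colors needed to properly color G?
Clique number ω(G) = 2 (lower bound: χ ≥ ω).
The graph is bipartite (no odd cycle), so 2 colors suffice: χ(G) = 2.
A valid 2-coloring: color 1: [3, 5, 9]; color 2: [0, 4].

χ(G) = 2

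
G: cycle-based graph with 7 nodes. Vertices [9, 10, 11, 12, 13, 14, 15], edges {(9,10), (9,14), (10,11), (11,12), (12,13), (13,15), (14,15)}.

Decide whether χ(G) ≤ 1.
Edge (9,10) forces its endpoints to differ, so 1 color is not enough.

No, G is not 1-colorable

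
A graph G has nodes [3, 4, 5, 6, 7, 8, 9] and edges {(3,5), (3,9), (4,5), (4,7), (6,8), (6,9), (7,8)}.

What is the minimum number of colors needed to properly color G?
χ(G) = 3

Clique number ω(G) = 2 (lower bound: χ ≥ ω).
Odd cycle [8, 7, 4, 5, 3, 9, 6] needs 3 colors (χ ≥ 3).
The coloring below uses 3 colors, so χ(G) = 3.
A valid 3-coloring: color 1: [5, 8, 9]; color 2: [3, 6, 7]; color 3: [4].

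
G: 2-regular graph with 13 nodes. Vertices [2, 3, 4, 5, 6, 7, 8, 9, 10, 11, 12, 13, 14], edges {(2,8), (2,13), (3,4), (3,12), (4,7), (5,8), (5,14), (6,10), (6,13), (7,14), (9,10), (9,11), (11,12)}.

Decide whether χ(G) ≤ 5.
Yes, G is 5-colorable

A valid 5-coloring: color 1: [2, 5, 6, 7, 9, 12]; color 2: [4, 8, 10, 11, 13, 14]; color 3: [3].
(χ(G) = 3 ≤ 5.)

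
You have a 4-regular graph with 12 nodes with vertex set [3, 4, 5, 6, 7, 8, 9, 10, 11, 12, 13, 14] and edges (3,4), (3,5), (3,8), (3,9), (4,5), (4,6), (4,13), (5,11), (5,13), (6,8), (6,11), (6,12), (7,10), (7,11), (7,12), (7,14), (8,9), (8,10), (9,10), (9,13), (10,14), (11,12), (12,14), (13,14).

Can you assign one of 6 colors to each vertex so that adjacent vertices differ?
A valid 6-coloring: color 1: [3, 10, 12, 13]; color 2: [4, 7, 8]; color 3: [9, 11, 14]; color 4: [5, 6].
(χ(G) = 3 ≤ 6.)

Yes, G is 6-colorable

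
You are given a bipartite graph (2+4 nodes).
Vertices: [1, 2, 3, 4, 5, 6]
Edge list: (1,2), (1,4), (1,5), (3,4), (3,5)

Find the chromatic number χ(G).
Clique number ω(G) = 2 (lower bound: χ ≥ ω).
The graph is bipartite (no odd cycle), so 2 colors suffice: χ(G) = 2.
A valid 2-coloring: color 1: [1, 3, 6]; color 2: [2, 4, 5].

χ(G) = 2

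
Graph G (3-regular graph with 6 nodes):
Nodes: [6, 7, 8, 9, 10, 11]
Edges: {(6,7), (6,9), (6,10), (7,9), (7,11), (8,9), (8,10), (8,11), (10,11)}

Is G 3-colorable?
Yes, G is 3-colorable

A valid 3-coloring: color 1: [6, 8]; color 2: [7, 10]; color 3: [9, 11].
(χ(G) = 3 ≤ 3.)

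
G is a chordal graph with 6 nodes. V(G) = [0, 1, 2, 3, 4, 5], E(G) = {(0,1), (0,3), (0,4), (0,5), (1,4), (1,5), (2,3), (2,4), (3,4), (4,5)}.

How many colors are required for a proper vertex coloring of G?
χ(G) = 4

Clique number ω(G) = 4 (lower bound: χ ≥ ω).
The clique on [0, 1, 4, 5] has size 4, forcing χ ≥ 4, and the coloring below uses 4 colors, so χ(G) = 4.
A valid 4-coloring: color 1: [4]; color 2: [0, 2]; color 3: [1, 3]; color 4: [5].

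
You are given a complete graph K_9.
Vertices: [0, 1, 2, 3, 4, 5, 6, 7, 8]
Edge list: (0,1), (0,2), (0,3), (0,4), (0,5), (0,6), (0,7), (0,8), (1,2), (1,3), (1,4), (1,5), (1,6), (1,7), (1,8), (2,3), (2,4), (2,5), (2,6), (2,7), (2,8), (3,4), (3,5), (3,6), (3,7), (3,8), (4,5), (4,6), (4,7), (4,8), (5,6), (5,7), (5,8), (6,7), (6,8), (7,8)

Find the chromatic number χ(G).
Clique number ω(G) = 9 (lower bound: χ ≥ ω).
The clique on [0, 1, 2, 3, 4, 5, 6, 7, 8] has size 9, forcing χ ≥ 9, and the coloring below uses 9 colors, so χ(G) = 9.
A valid 9-coloring: color 1: [3]; color 2: [2]; color 3: [8]; color 4: [0]; color 5: [7]; color 6: [1]; color 7: [5]; color 8: [6]; color 9: [4].

χ(G) = 9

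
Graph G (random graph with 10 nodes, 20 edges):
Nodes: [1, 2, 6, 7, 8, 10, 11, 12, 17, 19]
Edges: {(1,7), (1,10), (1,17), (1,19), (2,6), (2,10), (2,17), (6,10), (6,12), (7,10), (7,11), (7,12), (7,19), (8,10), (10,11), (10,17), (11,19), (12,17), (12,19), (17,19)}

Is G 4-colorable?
Yes, G is 4-colorable

A valid 4-coloring: color 1: [10, 19]; color 2: [6, 7, 8, 17]; color 3: [1, 2, 11, 12].
(χ(G) = 3 ≤ 4.)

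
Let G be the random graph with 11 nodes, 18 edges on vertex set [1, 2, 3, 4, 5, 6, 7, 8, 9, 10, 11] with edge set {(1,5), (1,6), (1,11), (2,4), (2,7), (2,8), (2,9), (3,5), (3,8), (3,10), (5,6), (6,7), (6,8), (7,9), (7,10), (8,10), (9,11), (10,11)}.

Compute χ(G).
χ(G) = 3

Clique number ω(G) = 3 (lower bound: χ ≥ ω).
The clique on [1, 5, 6] has size 3, forcing χ ≥ 3, and the coloring below uses 3 colors, so χ(G) = 3.
A valid 3-coloring: color 1: [2, 6, 10]; color 2: [4, 5, 7, 8, 11]; color 3: [1, 3, 9].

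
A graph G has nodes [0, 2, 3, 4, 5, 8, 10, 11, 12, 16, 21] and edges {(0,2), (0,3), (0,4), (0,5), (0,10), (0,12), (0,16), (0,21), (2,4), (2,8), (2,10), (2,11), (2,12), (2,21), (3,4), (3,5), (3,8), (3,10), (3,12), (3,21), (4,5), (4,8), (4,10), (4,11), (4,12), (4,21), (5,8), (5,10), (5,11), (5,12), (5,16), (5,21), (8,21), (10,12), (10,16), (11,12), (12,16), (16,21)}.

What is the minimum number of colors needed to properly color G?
Clique number ω(G) = 6 (lower bound: χ ≥ ω).
The clique on [0, 3, 4, 5, 10, 12] has size 6, forcing χ ≥ 6, and the coloring below uses 6 colors, so χ(G) = 6.
A valid 6-coloring: color 1: [2, 5]; color 2: [4, 16]; color 3: [0, 8, 11]; color 4: [12, 21]; color 5: [3]; color 6: [10].

χ(G) = 6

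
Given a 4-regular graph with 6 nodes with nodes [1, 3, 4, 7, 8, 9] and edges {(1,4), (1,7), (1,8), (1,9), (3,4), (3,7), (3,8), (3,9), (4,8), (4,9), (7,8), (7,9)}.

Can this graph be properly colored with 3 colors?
Yes, G is 3-colorable

A valid 3-coloring: color 1: [4, 7]; color 2: [8, 9]; color 3: [1, 3].
(χ(G) = 3 ≤ 3.)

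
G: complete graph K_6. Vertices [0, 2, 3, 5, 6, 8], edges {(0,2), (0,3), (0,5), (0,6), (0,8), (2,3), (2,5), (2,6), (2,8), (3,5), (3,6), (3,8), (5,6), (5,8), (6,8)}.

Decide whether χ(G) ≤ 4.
No, G is not 4-colorable

The clique on vertices [0, 2, 3, 5, 6, 8] has size 6 > 4, so it alone needs 6 colors.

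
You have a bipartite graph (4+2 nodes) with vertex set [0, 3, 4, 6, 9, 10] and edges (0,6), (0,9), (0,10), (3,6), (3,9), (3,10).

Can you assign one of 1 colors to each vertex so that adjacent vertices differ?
Edge (0,9) forces its endpoints to differ, so 1 color is not enough.

No, G is not 1-colorable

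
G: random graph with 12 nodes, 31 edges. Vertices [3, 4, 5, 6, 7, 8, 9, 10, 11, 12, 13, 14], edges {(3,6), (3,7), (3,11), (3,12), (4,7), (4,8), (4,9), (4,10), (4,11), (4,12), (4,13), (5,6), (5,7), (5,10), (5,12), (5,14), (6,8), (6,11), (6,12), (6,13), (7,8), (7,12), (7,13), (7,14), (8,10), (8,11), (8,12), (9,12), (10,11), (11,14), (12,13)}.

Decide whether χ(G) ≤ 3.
No, G is not 3-colorable

The clique on vertices [4, 8, 10, 11] has size 4 > 3, so it alone needs 4 colors.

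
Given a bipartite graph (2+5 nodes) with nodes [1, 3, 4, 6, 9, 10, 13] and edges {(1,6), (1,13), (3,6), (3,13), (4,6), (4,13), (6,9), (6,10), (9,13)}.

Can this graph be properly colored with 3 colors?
Yes, G is 3-colorable

A valid 3-coloring: color 1: [6, 13]; color 2: [1, 3, 4, 9, 10].
(χ(G) = 2 ≤ 3.)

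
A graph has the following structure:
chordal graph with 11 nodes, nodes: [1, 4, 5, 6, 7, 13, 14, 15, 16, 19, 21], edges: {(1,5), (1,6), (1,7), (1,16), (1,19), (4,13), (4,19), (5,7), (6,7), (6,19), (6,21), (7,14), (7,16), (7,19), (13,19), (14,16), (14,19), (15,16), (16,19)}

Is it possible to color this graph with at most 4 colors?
A valid 4-coloring: color 1: [5, 15, 19, 21]; color 2: [4, 7]; color 3: [6, 13, 16]; color 4: [1, 14].
(χ(G) = 4 ≤ 4.)

Yes, G is 4-colorable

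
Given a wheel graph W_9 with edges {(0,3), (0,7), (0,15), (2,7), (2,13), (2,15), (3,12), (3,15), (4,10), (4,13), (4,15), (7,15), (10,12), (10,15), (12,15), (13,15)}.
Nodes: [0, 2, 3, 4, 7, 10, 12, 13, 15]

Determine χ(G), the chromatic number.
Clique number ω(G) = 3 (lower bound: χ ≥ ω).
The clique on [0, 3, 15] has size 3, forcing χ ≥ 3, and the coloring below uses 3 colors, so χ(G) = 3.
A valid 3-coloring: color 1: [15]; color 2: [0, 2, 4, 12]; color 3: [3, 7, 10, 13].

χ(G) = 3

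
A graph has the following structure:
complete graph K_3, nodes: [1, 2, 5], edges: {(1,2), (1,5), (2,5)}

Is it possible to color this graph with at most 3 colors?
Yes, G is 3-colorable

A valid 3-coloring: color 1: [2]; color 2: [1]; color 3: [5].
(χ(G) = 3 ≤ 3.)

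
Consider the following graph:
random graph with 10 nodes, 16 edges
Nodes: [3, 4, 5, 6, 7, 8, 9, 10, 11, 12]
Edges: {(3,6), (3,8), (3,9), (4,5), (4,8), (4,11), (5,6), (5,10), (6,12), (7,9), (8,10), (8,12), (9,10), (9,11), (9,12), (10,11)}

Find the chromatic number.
χ(G) = 3

Clique number ω(G) = 3 (lower bound: χ ≥ ω).
The clique on [9, 10, 11] has size 3, forcing χ ≥ 3, and the coloring below uses 3 colors, so χ(G) = 3.
A valid 3-coloring: color 1: [5, 8, 9]; color 2: [4, 6, 7, 10]; color 3: [3, 11, 12].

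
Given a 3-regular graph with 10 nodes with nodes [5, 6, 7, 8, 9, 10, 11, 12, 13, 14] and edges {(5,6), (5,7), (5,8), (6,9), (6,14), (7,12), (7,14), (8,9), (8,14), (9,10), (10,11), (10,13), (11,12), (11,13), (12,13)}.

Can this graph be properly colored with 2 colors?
No, G is not 2-colorable

The clique on vertices [10, 11, 13] has size 3 > 2, so it alone needs 3 colors.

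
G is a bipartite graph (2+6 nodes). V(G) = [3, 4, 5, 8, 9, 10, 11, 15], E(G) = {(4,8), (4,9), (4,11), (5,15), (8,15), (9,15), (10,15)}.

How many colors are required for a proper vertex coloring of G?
χ(G) = 2

Clique number ω(G) = 2 (lower bound: χ ≥ ω).
The graph is bipartite (no odd cycle), so 2 colors suffice: χ(G) = 2.
A valid 2-coloring: color 1: [3, 4, 15]; color 2: [5, 8, 9, 10, 11].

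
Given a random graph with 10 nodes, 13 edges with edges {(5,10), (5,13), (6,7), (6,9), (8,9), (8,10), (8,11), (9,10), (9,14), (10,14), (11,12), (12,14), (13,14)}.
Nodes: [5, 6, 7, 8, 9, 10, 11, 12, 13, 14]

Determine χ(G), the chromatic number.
χ(G) = 3

Clique number ω(G) = 3 (lower bound: χ ≥ ω).
The clique on [8, 9, 10] has size 3, forcing χ ≥ 3, and the coloring below uses 3 colors, so χ(G) = 3.
A valid 3-coloring: color 1: [5, 6, 8, 14]; color 2: [7, 10, 11, 13]; color 3: [9, 12].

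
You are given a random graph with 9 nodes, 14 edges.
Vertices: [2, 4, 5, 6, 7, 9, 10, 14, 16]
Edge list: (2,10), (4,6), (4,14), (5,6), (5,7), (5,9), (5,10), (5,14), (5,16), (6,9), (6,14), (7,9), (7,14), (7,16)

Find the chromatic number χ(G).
Clique number ω(G) = 3 (lower bound: χ ≥ ω).
The clique on [4, 6, 14] has size 3, forcing χ ≥ 3, and the coloring below uses 3 colors, so χ(G) = 3.
A valid 3-coloring: color 1: [2, 4, 5]; color 2: [9, 10, 14, 16]; color 3: [6, 7].

χ(G) = 3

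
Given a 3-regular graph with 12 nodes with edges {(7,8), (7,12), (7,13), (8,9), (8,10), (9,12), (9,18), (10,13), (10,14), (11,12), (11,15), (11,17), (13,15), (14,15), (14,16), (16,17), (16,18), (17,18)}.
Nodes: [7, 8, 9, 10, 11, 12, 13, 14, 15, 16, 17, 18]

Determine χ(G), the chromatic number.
Clique number ω(G) = 3 (lower bound: χ ≥ ω).
The clique on [16, 17, 18] has size 3, forcing χ ≥ 3, and the coloring below uses 3 colors, so χ(G) = 3.
A valid 3-coloring: color 1: [7, 9, 10, 11, 16]; color 2: [8, 12, 13, 14, 17]; color 3: [15, 18].

χ(G) = 3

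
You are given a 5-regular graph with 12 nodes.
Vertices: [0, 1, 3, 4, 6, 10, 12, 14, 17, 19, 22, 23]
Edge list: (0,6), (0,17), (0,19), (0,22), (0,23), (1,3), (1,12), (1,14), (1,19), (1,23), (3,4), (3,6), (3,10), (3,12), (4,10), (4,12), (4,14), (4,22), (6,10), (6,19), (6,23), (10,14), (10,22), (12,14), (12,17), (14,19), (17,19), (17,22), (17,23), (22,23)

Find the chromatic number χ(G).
Clique number ω(G) = 4 (lower bound: χ ≥ ω).
The clique on [0, 17, 22, 23] has size 4, forcing χ ≥ 4, and the coloring below uses 4 colors, so χ(G) = 4.
A valid 4-coloring: color 1: [1, 4, 6, 17]; color 2: [3, 19, 22]; color 3: [0, 10, 12]; color 4: [14, 23].

χ(G) = 4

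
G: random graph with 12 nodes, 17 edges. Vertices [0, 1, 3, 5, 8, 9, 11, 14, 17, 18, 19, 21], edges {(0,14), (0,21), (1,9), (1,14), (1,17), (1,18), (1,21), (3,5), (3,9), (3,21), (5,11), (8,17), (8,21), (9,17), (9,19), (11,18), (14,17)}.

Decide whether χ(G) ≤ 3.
A valid 3-coloring: color 1: [0, 1, 3, 8, 11, 19]; color 2: [5, 9, 14, 18, 21]; color 3: [17].
(χ(G) = 3 ≤ 3.)

Yes, G is 3-colorable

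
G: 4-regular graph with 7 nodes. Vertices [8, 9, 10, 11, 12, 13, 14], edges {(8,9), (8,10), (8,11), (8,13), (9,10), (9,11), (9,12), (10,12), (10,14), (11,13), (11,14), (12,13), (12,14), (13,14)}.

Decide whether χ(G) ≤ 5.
A valid 5-coloring: color 1: [10, 11]; color 2: [8, 12]; color 3: [9, 14]; color 4: [13].
(χ(G) = 4 ≤ 5.)

Yes, G is 5-colorable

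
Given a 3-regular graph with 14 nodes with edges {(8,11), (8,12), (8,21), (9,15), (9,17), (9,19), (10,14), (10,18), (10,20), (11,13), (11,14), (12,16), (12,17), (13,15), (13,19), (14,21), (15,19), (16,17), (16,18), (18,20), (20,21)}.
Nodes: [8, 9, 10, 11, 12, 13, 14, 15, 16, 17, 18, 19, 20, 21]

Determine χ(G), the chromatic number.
χ(G) = 3

Clique number ω(G) = 3 (lower bound: χ ≥ ω).
The clique on [9, 15, 19] has size 3, forcing χ ≥ 3, and the coloring below uses 3 colors, so χ(G) = 3.
A valid 3-coloring: color 1: [10, 11, 15, 16, 21]; color 2: [8, 14, 17, 19, 20]; color 3: [9, 12, 13, 18].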